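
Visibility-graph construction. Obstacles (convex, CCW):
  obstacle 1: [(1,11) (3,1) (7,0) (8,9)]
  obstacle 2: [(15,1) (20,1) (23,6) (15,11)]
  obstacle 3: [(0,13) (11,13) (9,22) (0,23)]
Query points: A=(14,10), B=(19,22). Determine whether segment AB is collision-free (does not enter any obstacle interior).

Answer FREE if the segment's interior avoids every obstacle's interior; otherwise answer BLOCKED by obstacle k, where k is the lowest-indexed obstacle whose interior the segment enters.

Obstacle 1 [(1,11) (3,1) (7,0) (8,9)]:
  edge (1,11)–(3,1): clear
  edge (3,1)–(7,0): clear
  edge (7,0)–(8,9): clear
  edge (8,9)–(1,11): clear
  midpoint (33/2,16) outside
  → clear
Obstacle 2 [(15,1) (20,1) (23,6) (15,11)]:
  edge (15,1)–(20,1): clear
  edge (20,1)–(23,6): clear
  edge (23,6)–(15,11): clear
  edge (15,11)–(15,1): clear
  midpoint (33/2,16) outside
  → clear
Obstacle 3 [(0,13) (11,13) (9,22) (0,23)]:
  edge (0,13)–(11,13): clear
  edge (11,13)–(9,22): clear
  edge (9,22)–(0,23): clear
  edge (0,23)–(0,13): clear
  midpoint (33/2,16) outside
  → clear

FREE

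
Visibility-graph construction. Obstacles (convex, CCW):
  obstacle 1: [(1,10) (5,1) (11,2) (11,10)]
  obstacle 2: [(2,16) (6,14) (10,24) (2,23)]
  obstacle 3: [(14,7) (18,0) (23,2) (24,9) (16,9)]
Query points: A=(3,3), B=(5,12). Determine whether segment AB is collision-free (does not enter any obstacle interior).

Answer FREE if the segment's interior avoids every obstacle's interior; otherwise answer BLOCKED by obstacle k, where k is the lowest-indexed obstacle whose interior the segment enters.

Obstacle 1 [(1,10) (5,1) (11,2) (11,10)]:
  edge (1,10)–(5,1): crosses AB
  edge (5,1)–(11,2): clear
  edge (11,2)–(11,10): clear
  edge (11,10)–(1,10): crosses AB
  → BLOCKED
Obstacle 2 [(2,16) (6,14) (10,24) (2,23)]:
  edge (2,16)–(6,14): clear
  edge (6,14)–(10,24): clear
  edge (10,24)–(2,23): clear
  edge (2,23)–(2,16): clear
  midpoint (4,15/2) outside
  → clear
Obstacle 3 [(14,7) (18,0) (23,2) (24,9) (16,9)]:
  edge (14,7)–(18,0): clear
  edge (18,0)–(23,2): clear
  edge (23,2)–(24,9): clear
  edge (24,9)–(16,9): clear
  edge (16,9)–(14,7): clear
  midpoint (4,15/2) outside
  → clear

BLOCKED by obstacle 1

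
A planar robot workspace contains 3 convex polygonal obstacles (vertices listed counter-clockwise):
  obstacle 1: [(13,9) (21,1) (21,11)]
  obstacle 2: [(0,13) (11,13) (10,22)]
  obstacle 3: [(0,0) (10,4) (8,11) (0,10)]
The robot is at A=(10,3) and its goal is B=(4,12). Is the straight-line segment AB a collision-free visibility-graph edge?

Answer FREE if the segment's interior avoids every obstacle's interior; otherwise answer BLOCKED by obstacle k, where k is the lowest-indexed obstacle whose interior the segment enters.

BLOCKED by obstacle 3

Obstacle 1 [(13,9) (21,1) (21,11)]:
  edge (13,9)–(21,1): clear
  edge (21,1)–(21,11): clear
  edge (21,11)–(13,9): clear
  midpoint (7,15/2) outside
  → clear
Obstacle 2 [(0,13) (11,13) (10,22)]:
  edge (0,13)–(11,13): clear
  edge (11,13)–(10,22): clear
  edge (10,22)–(0,13): clear
  midpoint (7,15/2) outside
  → clear
Obstacle 3 [(0,0) (10,4) (8,11) (0,10)]:
  edge (0,0)–(10,4): crosses AB
  edge (10,4)–(8,11): clear
  edge (8,11)–(0,10): crosses AB
  edge (0,10)–(0,0): clear
  → BLOCKED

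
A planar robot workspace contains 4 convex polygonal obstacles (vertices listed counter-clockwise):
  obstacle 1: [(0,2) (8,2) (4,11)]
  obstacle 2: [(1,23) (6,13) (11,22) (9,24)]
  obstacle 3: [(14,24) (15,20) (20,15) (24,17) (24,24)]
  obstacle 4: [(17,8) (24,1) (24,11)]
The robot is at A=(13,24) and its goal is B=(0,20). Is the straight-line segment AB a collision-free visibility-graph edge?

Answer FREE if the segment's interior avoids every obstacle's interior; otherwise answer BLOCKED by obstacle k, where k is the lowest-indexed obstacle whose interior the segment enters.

BLOCKED by obstacle 2

Obstacle 1 [(0,2) (8,2) (4,11)]:
  edge (0,2)–(8,2): clear
  edge (8,2)–(4,11): clear
  edge (4,11)–(0,2): clear
  midpoint (13/2,22) outside
  → clear
Obstacle 2 [(1,23) (6,13) (11,22) (9,24)]:
  edge (1,23)–(6,13): crosses AB
  edge (6,13)–(11,22): clear
  edge (11,22)–(9,24): crosses AB
  edge (9,24)–(1,23): clear
  → BLOCKED
Obstacle 3 [(14,24) (15,20) (20,15) (24,17) (24,24)]:
  edge (14,24)–(15,20): clear
  edge (15,20)–(20,15): clear
  edge (20,15)–(24,17): clear
  edge (24,17)–(24,24): clear
  edge (24,24)–(14,24): clear
  midpoint (13/2,22) outside
  → clear
Obstacle 4 [(17,8) (24,1) (24,11)]:
  edge (17,8)–(24,1): clear
  edge (24,1)–(24,11): clear
  edge (24,11)–(17,8): clear
  midpoint (13/2,22) outside
  → clear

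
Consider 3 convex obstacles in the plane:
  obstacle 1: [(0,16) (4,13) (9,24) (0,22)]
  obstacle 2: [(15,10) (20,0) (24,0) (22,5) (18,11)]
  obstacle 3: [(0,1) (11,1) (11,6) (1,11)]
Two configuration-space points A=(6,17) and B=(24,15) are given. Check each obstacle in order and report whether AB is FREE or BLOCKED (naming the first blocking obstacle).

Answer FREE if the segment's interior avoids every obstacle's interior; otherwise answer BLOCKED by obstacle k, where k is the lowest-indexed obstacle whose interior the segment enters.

Obstacle 1 [(0,16) (4,13) (9,24) (0,22)]:
  edge (0,16)–(4,13): clear
  edge (4,13)–(9,24): clear
  edge (9,24)–(0,22): clear
  edge (0,22)–(0,16): clear
  midpoint (15,16) outside
  → clear
Obstacle 2 [(15,10) (20,0) (24,0) (22,5) (18,11)]:
  edge (15,10)–(20,0): clear
  edge (20,0)–(24,0): clear
  edge (24,0)–(22,5): clear
  edge (22,5)–(18,11): clear
  edge (18,11)–(15,10): clear
  midpoint (15,16) outside
  → clear
Obstacle 3 [(0,1) (11,1) (11,6) (1,11)]:
  edge (0,1)–(11,1): clear
  edge (11,1)–(11,6): clear
  edge (11,6)–(1,11): clear
  edge (1,11)–(0,1): clear
  midpoint (15,16) outside
  → clear

FREE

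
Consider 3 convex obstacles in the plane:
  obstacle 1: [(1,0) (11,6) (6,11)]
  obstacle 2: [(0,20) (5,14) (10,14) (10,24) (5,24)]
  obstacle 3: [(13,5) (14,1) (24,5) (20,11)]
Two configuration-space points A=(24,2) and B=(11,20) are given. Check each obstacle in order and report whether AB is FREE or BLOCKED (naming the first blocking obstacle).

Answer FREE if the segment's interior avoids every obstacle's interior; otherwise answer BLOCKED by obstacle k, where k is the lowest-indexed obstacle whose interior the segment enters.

Obstacle 1 [(1,0) (11,6) (6,11)]:
  edge (1,0)–(11,6): clear
  edge (11,6)–(6,11): clear
  edge (6,11)–(1,0): clear
  midpoint (35/2,11) outside
  → clear
Obstacle 2 [(0,20) (5,14) (10,14) (10,24) (5,24)]:
  edge (0,20)–(5,14): clear
  edge (5,14)–(10,14): clear
  edge (10,14)–(10,24): clear
  edge (10,24)–(5,24): clear
  edge (5,24)–(0,20): clear
  midpoint (35/2,11) outside
  → clear
Obstacle 3 [(13,5) (14,1) (24,5) (20,11)]:
  edge (13,5)–(14,1): clear
  edge (14,1)–(24,5): crosses AB
  edge (24,5)–(20,11): clear
  edge (20,11)–(13,5): crosses AB
  → BLOCKED

BLOCKED by obstacle 3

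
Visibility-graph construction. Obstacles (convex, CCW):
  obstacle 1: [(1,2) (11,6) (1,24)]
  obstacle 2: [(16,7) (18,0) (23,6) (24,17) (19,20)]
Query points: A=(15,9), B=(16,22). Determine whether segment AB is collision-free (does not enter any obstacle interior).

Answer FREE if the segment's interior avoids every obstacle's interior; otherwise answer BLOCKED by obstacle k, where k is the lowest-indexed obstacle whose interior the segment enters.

Obstacle 1 [(1,2) (11,6) (1,24)]:
  edge (1,2)–(11,6): clear
  edge (11,6)–(1,24): clear
  edge (1,24)–(1,2): clear
  midpoint (31/2,31/2) outside
  → clear
Obstacle 2 [(16,7) (18,0) (23,6) (24,17) (19,20)]:
  edge (16,7)–(18,0): clear
  edge (18,0)–(23,6): clear
  edge (23,6)–(24,17): clear
  edge (24,17)–(19,20): clear
  edge (19,20)–(16,7): clear
  midpoint (31/2,31/2) outside
  → clear

FREE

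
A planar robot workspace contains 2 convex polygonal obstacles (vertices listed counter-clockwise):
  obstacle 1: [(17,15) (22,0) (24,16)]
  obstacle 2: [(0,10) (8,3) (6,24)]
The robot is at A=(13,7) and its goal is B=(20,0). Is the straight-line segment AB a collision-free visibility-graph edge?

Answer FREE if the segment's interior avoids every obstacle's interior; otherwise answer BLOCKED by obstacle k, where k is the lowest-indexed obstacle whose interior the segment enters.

Obstacle 1 [(17,15) (22,0) (24,16)]:
  edge (17,15)–(22,0): clear
  edge (22,0)–(24,16): clear
  edge (24,16)–(17,15): clear
  midpoint (33/2,7/2) outside
  → clear
Obstacle 2 [(0,10) (8,3) (6,24)]:
  edge (0,10)–(8,3): clear
  edge (8,3)–(6,24): clear
  edge (6,24)–(0,10): clear
  midpoint (33/2,7/2) outside
  → clear

FREE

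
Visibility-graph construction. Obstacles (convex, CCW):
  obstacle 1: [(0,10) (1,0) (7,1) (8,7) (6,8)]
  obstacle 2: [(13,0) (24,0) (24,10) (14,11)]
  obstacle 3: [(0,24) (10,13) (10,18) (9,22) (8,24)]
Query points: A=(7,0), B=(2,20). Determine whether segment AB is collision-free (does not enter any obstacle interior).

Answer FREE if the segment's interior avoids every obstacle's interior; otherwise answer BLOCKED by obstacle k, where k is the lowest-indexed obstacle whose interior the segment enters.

Obstacle 1 [(0,10) (1,0) (7,1) (8,7) (6,8)]:
  edge (0,10)–(1,0): clear
  edge (1,0)–(7,1): crosses AB
  edge (7,1)–(8,7): clear
  edge (8,7)–(6,8): clear
  edge (6,8)–(0,10): crosses AB
  → BLOCKED
Obstacle 2 [(13,0) (24,0) (24,10) (14,11)]:
  edge (13,0)–(24,0): clear
  edge (24,0)–(24,10): clear
  edge (24,10)–(14,11): clear
  edge (14,11)–(13,0): clear
  midpoint (9/2,10) outside
  → clear
Obstacle 3 [(0,24) (10,13) (10,18) (9,22) (8,24)]:
  edge (0,24)–(10,13): clear
  edge (10,13)–(10,18): clear
  edge (10,18)–(9,22): clear
  edge (9,22)–(8,24): clear
  edge (8,24)–(0,24): clear
  midpoint (9/2,10) outside
  → clear

BLOCKED by obstacle 1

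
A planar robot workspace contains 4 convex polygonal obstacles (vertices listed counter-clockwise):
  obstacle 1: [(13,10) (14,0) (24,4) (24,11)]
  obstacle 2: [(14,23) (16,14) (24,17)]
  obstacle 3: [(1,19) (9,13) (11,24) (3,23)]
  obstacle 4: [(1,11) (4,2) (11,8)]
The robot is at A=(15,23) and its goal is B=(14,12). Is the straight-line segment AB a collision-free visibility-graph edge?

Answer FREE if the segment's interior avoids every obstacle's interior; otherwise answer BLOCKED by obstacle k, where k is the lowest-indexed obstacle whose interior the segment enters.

Obstacle 1 [(13,10) (14,0) (24,4) (24,11)]:
  edge (13,10)–(14,0): clear
  edge (14,0)–(24,4): clear
  edge (24,4)–(24,11): clear
  edge (24,11)–(13,10): clear
  midpoint (29/2,35/2) outside
  → clear
Obstacle 2 [(14,23) (16,14) (24,17)]:
  edge (14,23)–(16,14): crosses AB
  edge (16,14)–(24,17): clear
  edge (24,17)–(14,23): crosses AB
  → BLOCKED
Obstacle 3 [(1,19) (9,13) (11,24) (3,23)]:
  edge (1,19)–(9,13): clear
  edge (9,13)–(11,24): clear
  edge (11,24)–(3,23): clear
  edge (3,23)–(1,19): clear
  midpoint (29/2,35/2) outside
  → clear
Obstacle 4 [(1,11) (4,2) (11,8)]:
  edge (1,11)–(4,2): clear
  edge (4,2)–(11,8): clear
  edge (11,8)–(1,11): clear
  midpoint (29/2,35/2) outside
  → clear

BLOCKED by obstacle 2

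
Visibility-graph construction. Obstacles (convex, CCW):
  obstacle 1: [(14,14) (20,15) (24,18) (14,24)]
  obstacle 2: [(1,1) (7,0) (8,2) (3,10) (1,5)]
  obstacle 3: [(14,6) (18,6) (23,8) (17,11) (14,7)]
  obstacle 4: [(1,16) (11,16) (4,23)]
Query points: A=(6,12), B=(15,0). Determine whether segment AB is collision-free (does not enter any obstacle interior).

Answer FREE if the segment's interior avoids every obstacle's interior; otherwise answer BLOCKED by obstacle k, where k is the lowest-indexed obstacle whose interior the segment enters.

FREE

Obstacle 1 [(14,14) (20,15) (24,18) (14,24)]:
  edge (14,14)–(20,15): clear
  edge (20,15)–(24,18): clear
  edge (24,18)–(14,24): clear
  edge (14,24)–(14,14): clear
  midpoint (21/2,6) outside
  → clear
Obstacle 2 [(1,1) (7,0) (8,2) (3,10) (1,5)]:
  edge (1,1)–(7,0): clear
  edge (7,0)–(8,2): clear
  edge (8,2)–(3,10): clear
  edge (3,10)–(1,5): clear
  edge (1,5)–(1,1): clear
  midpoint (21/2,6) outside
  → clear
Obstacle 3 [(14,6) (18,6) (23,8) (17,11) (14,7)]:
  edge (14,6)–(18,6): clear
  edge (18,6)–(23,8): clear
  edge (23,8)–(17,11): clear
  edge (17,11)–(14,7): clear
  edge (14,7)–(14,6): clear
  midpoint (21/2,6) outside
  → clear
Obstacle 4 [(1,16) (11,16) (4,23)]:
  edge (1,16)–(11,16): clear
  edge (11,16)–(4,23): clear
  edge (4,23)–(1,16): clear
  midpoint (21/2,6) outside
  → clear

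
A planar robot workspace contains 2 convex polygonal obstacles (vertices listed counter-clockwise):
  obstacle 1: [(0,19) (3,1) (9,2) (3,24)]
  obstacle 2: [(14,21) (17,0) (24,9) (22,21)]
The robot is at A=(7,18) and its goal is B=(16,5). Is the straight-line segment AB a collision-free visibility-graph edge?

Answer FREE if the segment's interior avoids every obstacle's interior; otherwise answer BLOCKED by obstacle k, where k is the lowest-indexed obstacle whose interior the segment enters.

FREE

Obstacle 1 [(0,19) (3,1) (9,2) (3,24)]:
  edge (0,19)–(3,1): clear
  edge (3,1)–(9,2): clear
  edge (9,2)–(3,24): clear
  edge (3,24)–(0,19): clear
  midpoint (23/2,23/2) outside
  → clear
Obstacle 2 [(14,21) (17,0) (24,9) (22,21)]:
  edge (14,21)–(17,0): clear
  edge (17,0)–(24,9): clear
  edge (24,9)–(22,21): clear
  edge (22,21)–(14,21): clear
  midpoint (23/2,23/2) outside
  → clear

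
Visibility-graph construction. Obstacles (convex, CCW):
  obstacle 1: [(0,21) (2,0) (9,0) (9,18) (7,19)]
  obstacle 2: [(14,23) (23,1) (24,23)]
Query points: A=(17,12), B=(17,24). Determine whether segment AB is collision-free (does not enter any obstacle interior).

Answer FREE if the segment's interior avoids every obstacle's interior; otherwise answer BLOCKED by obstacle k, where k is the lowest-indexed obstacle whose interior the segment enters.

BLOCKED by obstacle 2

Obstacle 1 [(0,21) (2,0) (9,0) (9,18) (7,19)]:
  edge (0,21)–(2,0): clear
  edge (2,0)–(9,0): clear
  edge (9,0)–(9,18): clear
  edge (9,18)–(7,19): clear
  edge (7,19)–(0,21): clear
  midpoint (17,18) outside
  → clear
Obstacle 2 [(14,23) (23,1) (24,23)]:
  edge (14,23)–(23,1): crosses AB
  edge (23,1)–(24,23): clear
  edge (24,23)–(14,23): crosses AB
  → BLOCKED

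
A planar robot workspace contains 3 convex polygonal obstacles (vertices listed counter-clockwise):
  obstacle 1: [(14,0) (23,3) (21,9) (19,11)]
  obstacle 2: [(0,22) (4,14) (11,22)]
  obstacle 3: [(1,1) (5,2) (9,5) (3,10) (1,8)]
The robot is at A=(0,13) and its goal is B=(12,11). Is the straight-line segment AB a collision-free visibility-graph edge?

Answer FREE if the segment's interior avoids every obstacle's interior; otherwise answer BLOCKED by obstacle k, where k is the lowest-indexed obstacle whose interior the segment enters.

Obstacle 1 [(14,0) (23,3) (21,9) (19,11)]:
  edge (14,0)–(23,3): clear
  edge (23,3)–(21,9): clear
  edge (21,9)–(19,11): clear
  edge (19,11)–(14,0): clear
  midpoint (6,12) outside
  → clear
Obstacle 2 [(0,22) (4,14) (11,22)]:
  edge (0,22)–(4,14): clear
  edge (4,14)–(11,22): clear
  edge (11,22)–(0,22): clear
  midpoint (6,12) outside
  → clear
Obstacle 3 [(1,1) (5,2) (9,5) (3,10) (1,8)]:
  edge (1,1)–(5,2): clear
  edge (5,2)–(9,5): clear
  edge (9,5)–(3,10): clear
  edge (3,10)–(1,8): clear
  edge (1,8)–(1,1): clear
  midpoint (6,12) outside
  → clear

FREE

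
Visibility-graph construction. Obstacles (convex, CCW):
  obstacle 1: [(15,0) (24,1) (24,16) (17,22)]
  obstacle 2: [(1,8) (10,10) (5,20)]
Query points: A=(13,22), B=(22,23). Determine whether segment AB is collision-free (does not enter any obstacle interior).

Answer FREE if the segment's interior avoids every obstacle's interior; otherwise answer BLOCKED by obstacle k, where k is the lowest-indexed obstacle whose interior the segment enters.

FREE

Obstacle 1 [(15,0) (24,1) (24,16) (17,22)]:
  edge (15,0)–(24,1): clear
  edge (24,1)–(24,16): clear
  edge (24,16)–(17,22): clear
  edge (17,22)–(15,0): clear
  midpoint (35/2,45/2) outside
  → clear
Obstacle 2 [(1,8) (10,10) (5,20)]:
  edge (1,8)–(10,10): clear
  edge (10,10)–(5,20): clear
  edge (5,20)–(1,8): clear
  midpoint (35/2,45/2) outside
  → clear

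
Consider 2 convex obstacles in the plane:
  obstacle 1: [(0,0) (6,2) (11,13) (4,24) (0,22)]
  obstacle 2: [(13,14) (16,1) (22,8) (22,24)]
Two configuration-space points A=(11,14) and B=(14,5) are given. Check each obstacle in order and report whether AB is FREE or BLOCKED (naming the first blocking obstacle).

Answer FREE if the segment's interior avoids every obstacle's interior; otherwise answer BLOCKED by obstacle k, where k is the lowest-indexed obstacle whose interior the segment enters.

Obstacle 1 [(0,0) (6,2) (11,13) (4,24) (0,22)]:
  edge (0,0)–(6,2): clear
  edge (6,2)–(11,13): clear
  edge (11,13)–(4,24): clear
  edge (4,24)–(0,22): clear
  edge (0,22)–(0,0): clear
  midpoint (25/2,19/2) outside
  → clear
Obstacle 2 [(13,14) (16,1) (22,8) (22,24)]:
  edge (13,14)–(16,1): clear
  edge (16,1)–(22,8): clear
  edge (22,8)–(22,24): clear
  edge (22,24)–(13,14): clear
  midpoint (25/2,19/2) outside
  → clear

FREE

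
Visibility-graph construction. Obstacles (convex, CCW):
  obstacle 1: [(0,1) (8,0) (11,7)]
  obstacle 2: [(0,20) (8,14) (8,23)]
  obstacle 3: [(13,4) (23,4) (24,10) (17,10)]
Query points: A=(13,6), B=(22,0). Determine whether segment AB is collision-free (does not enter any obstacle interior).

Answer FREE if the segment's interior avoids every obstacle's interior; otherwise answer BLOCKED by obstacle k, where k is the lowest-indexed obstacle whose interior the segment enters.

Obstacle 1 [(0,1) (8,0) (11,7)]:
  edge (0,1)–(8,0): clear
  edge (8,0)–(11,7): clear
  edge (11,7)–(0,1): clear
  midpoint (35/2,3) outside
  → clear
Obstacle 2 [(0,20) (8,14) (8,23)]:
  edge (0,20)–(8,14): clear
  edge (8,14)–(8,23): clear
  edge (8,23)–(0,20): clear
  midpoint (35/2,3) outside
  → clear
Obstacle 3 [(13,4) (23,4) (24,10) (17,10)]:
  edge (13,4)–(23,4): crosses AB
  edge (23,4)–(24,10): clear
  edge (24,10)–(17,10): clear
  edge (17,10)–(13,4): crosses AB
  → BLOCKED

BLOCKED by obstacle 3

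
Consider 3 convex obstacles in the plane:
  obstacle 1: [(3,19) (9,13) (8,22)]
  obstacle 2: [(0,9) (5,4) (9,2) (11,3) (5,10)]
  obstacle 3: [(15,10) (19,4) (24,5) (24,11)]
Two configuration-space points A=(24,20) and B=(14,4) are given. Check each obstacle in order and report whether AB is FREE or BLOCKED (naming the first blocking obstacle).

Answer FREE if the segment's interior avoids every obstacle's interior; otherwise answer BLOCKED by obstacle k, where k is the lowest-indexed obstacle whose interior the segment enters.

Obstacle 1 [(3,19) (9,13) (8,22)]:
  edge (3,19)–(9,13): clear
  edge (9,13)–(8,22): clear
  edge (8,22)–(3,19): clear
  midpoint (19,12) outside
  → clear
Obstacle 2 [(0,9) (5,4) (9,2) (11,3) (5,10)]:
  edge (0,9)–(5,4): clear
  edge (5,4)–(9,2): clear
  edge (9,2)–(11,3): clear
  edge (11,3)–(5,10): clear
  edge (5,10)–(0,9): clear
  midpoint (19,12) outside
  → clear
Obstacle 3 [(15,10) (19,4) (24,5) (24,11)]:
  edge (15,10)–(19,4): crosses AB
  edge (19,4)–(24,5): clear
  edge (24,5)–(24,11): clear
  edge (24,11)–(15,10): crosses AB
  → BLOCKED

BLOCKED by obstacle 3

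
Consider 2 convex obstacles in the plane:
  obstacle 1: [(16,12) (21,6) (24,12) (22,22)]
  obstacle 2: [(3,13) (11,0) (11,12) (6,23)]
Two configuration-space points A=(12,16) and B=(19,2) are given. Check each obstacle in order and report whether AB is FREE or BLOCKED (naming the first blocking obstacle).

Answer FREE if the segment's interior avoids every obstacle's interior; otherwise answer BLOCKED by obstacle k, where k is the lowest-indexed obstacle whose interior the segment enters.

FREE

Obstacle 1 [(16,12) (21,6) (24,12) (22,22)]:
  edge (16,12)–(21,6): clear
  edge (21,6)–(24,12): clear
  edge (24,12)–(22,22): clear
  edge (22,22)–(16,12): clear
  midpoint (31/2,9) outside
  → clear
Obstacle 2 [(3,13) (11,0) (11,12) (6,23)]:
  edge (3,13)–(11,0): clear
  edge (11,0)–(11,12): clear
  edge (11,12)–(6,23): clear
  edge (6,23)–(3,13): clear
  midpoint (31/2,9) outside
  → clear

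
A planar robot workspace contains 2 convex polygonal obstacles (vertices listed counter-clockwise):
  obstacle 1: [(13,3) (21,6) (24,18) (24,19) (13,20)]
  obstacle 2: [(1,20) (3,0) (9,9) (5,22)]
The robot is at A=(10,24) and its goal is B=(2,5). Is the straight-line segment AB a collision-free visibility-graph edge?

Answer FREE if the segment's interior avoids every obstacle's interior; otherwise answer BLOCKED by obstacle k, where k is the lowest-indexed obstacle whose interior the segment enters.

BLOCKED by obstacle 2

Obstacle 1 [(13,3) (21,6) (24,18) (24,19) (13,20)]:
  edge (13,3)–(21,6): clear
  edge (21,6)–(24,18): clear
  edge (24,18)–(24,19): clear
  edge (24,19)–(13,20): clear
  edge (13,20)–(13,3): clear
  midpoint (6,29/2) outside
  → clear
Obstacle 2 [(1,20) (3,0) (9,9) (5,22)]:
  edge (1,20)–(3,0): crosses AB
  edge (3,0)–(9,9): clear
  edge (9,9)–(5,22): crosses AB
  edge (5,22)–(1,20): clear
  → BLOCKED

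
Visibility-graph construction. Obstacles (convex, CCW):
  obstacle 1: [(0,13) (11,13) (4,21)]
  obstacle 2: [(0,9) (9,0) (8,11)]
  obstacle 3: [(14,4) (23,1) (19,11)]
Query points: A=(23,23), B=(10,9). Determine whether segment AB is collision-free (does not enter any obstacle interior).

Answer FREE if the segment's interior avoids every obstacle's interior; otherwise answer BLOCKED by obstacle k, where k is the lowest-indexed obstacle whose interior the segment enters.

Obstacle 1 [(0,13) (11,13) (4,21)]:
  edge (0,13)–(11,13): clear
  edge (11,13)–(4,21): clear
  edge (4,21)–(0,13): clear
  midpoint (33/2,16) outside
  → clear
Obstacle 2 [(0,9) (9,0) (8,11)]:
  edge (0,9)–(9,0): clear
  edge (9,0)–(8,11): clear
  edge (8,11)–(0,9): clear
  midpoint (33/2,16) outside
  → clear
Obstacle 3 [(14,4) (23,1) (19,11)]:
  edge (14,4)–(23,1): clear
  edge (23,1)–(19,11): clear
  edge (19,11)–(14,4): clear
  midpoint (33/2,16) outside
  → clear

FREE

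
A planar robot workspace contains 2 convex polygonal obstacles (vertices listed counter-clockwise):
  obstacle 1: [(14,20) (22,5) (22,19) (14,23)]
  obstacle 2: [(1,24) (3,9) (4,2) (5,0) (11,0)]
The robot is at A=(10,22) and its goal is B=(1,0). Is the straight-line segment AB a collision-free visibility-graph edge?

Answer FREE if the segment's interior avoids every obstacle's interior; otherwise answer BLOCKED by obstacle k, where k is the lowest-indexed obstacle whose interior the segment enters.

BLOCKED by obstacle 2

Obstacle 1 [(14,20) (22,5) (22,19) (14,23)]:
  edge (14,20)–(22,5): clear
  edge (22,5)–(22,19): clear
  edge (22,19)–(14,23): clear
  edge (14,23)–(14,20): clear
  midpoint (11/2,11) outside
  → clear
Obstacle 2 [(1,24) (3,9) (4,2) (5,0) (11,0)]:
  edge (1,24)–(3,9): clear
  edge (3,9)–(4,2): crosses AB
  edge (4,2)–(5,0): clear
  edge (5,0)–(11,0): clear
  edge (11,0)–(1,24): crosses AB
  → BLOCKED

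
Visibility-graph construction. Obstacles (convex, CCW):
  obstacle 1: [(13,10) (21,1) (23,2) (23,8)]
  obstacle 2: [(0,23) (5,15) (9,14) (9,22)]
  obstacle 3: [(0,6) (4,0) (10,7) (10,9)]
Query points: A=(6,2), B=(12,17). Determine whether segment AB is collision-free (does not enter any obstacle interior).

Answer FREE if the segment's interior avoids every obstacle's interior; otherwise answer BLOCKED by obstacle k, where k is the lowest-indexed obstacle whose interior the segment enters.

Obstacle 1 [(13,10) (21,1) (23,2) (23,8)]:
  edge (13,10)–(21,1): clear
  edge (21,1)–(23,2): clear
  edge (23,2)–(23,8): clear
  edge (23,8)–(13,10): clear
  midpoint (9,19/2) outside
  → clear
Obstacle 2 [(0,23) (5,15) (9,14) (9,22)]:
  edge (0,23)–(5,15): clear
  edge (5,15)–(9,14): clear
  edge (9,14)–(9,22): clear
  edge (9,22)–(0,23): clear
  midpoint (9,19/2) outside
  → clear
Obstacle 3 [(0,6) (4,0) (10,7) (10,9)]:
  edge (0,6)–(4,0): clear
  edge (4,0)–(10,7): crosses AB
  edge (10,7)–(10,9): clear
  edge (10,9)–(0,6): crosses AB
  → BLOCKED

BLOCKED by obstacle 3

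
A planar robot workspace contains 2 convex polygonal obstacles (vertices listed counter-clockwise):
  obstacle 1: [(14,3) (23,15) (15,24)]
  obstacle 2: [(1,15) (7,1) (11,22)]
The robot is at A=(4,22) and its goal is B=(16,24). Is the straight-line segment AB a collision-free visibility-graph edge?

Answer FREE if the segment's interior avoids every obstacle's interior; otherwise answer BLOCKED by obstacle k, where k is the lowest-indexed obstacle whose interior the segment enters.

BLOCKED by obstacle 1

Obstacle 1 [(14,3) (23,15) (15,24)]:
  edge (14,3)–(23,15): clear
  edge (23,15)–(15,24): crosses AB
  edge (15,24)–(14,3): crosses AB
  → BLOCKED
Obstacle 2 [(1,15) (7,1) (11,22)]:
  edge (1,15)–(7,1): clear
  edge (7,1)–(11,22): clear
  edge (11,22)–(1,15): clear
  midpoint (10,23) outside
  → clear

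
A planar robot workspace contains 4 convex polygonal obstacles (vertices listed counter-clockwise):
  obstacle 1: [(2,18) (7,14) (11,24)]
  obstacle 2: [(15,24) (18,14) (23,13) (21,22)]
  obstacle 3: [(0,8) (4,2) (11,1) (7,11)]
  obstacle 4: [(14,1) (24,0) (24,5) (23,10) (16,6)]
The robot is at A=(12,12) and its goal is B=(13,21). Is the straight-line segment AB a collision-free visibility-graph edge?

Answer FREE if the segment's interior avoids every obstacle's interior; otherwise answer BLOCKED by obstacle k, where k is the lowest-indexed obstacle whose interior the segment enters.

FREE

Obstacle 1 [(2,18) (7,14) (11,24)]:
  edge (2,18)–(7,14): clear
  edge (7,14)–(11,24): clear
  edge (11,24)–(2,18): clear
  midpoint (25/2,33/2) outside
  → clear
Obstacle 2 [(15,24) (18,14) (23,13) (21,22)]:
  edge (15,24)–(18,14): clear
  edge (18,14)–(23,13): clear
  edge (23,13)–(21,22): clear
  edge (21,22)–(15,24): clear
  midpoint (25/2,33/2) outside
  → clear
Obstacle 3 [(0,8) (4,2) (11,1) (7,11)]:
  edge (0,8)–(4,2): clear
  edge (4,2)–(11,1): clear
  edge (11,1)–(7,11): clear
  edge (7,11)–(0,8): clear
  midpoint (25/2,33/2) outside
  → clear
Obstacle 4 [(14,1) (24,0) (24,5) (23,10) (16,6)]:
  edge (14,1)–(24,0): clear
  edge (24,0)–(24,5): clear
  edge (24,5)–(23,10): clear
  edge (23,10)–(16,6): clear
  edge (16,6)–(14,1): clear
  midpoint (25/2,33/2) outside
  → clear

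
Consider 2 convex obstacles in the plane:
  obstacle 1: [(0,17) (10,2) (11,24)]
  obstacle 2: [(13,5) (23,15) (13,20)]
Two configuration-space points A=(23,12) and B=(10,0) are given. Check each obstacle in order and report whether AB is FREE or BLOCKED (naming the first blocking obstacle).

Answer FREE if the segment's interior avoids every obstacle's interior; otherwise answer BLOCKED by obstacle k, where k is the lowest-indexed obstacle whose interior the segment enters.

Obstacle 1 [(0,17) (10,2) (11,24)]:
  edge (0,17)–(10,2): clear
  edge (10,2)–(11,24): clear
  edge (11,24)–(0,17): clear
  midpoint (33/2,6) outside
  → clear
Obstacle 2 [(13,5) (23,15) (13,20)]:
  edge (13,5)–(23,15): clear
  edge (23,15)–(13,20): clear
  edge (13,20)–(13,5): clear
  midpoint (33/2,6) outside
  → clear

FREE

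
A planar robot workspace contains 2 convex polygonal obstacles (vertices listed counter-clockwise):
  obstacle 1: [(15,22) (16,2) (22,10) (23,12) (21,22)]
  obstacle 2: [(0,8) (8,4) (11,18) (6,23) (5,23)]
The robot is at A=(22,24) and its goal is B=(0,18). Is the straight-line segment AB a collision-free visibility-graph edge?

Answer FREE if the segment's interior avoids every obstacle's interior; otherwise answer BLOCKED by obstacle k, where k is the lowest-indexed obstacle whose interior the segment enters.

BLOCKED by obstacle 2

Obstacle 1 [(15,22) (16,2) (22,10) (23,12) (21,22)]:
  edge (15,22)–(16,2): clear
  edge (16,2)–(22,10): clear
  edge (22,10)–(23,12): clear
  edge (23,12)–(21,22): clear
  edge (21,22)–(15,22): clear
  midpoint (11,21) outside
  → clear
Obstacle 2 [(0,8) (8,4) (11,18) (6,23) (5,23)]:
  edge (0,8)–(8,4): clear
  edge (8,4)–(11,18): clear
  edge (11,18)–(6,23): crosses AB
  edge (6,23)–(5,23): clear
  edge (5,23)–(0,8): crosses AB
  → BLOCKED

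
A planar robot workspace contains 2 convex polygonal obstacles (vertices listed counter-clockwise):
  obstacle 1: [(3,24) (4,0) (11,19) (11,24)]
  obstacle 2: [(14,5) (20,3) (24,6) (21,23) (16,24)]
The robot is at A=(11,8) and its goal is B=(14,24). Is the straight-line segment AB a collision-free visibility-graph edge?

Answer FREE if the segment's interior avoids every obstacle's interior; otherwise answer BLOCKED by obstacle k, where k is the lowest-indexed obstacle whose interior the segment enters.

FREE

Obstacle 1 [(3,24) (4,0) (11,19) (11,24)]:
  edge (3,24)–(4,0): clear
  edge (4,0)–(11,19): clear
  edge (11,19)–(11,24): clear
  edge (11,24)–(3,24): clear
  midpoint (25/2,16) outside
  → clear
Obstacle 2 [(14,5) (20,3) (24,6) (21,23) (16,24)]:
  edge (14,5)–(20,3): clear
  edge (20,3)–(24,6): clear
  edge (24,6)–(21,23): clear
  edge (21,23)–(16,24): clear
  edge (16,24)–(14,5): clear
  midpoint (25/2,16) outside
  → clear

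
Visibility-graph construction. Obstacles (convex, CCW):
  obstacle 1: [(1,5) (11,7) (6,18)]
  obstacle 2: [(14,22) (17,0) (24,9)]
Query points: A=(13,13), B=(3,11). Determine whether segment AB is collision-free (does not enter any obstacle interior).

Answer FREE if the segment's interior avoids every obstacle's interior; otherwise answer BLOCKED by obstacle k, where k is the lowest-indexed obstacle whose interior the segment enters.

Obstacle 1 [(1,5) (11,7) (6,18)]:
  edge (1,5)–(11,7): clear
  edge (11,7)–(6,18): crosses AB
  edge (6,18)–(1,5): crosses AB
  → BLOCKED
Obstacle 2 [(14,22) (17,0) (24,9)]:
  edge (14,22)–(17,0): clear
  edge (17,0)–(24,9): clear
  edge (24,9)–(14,22): clear
  midpoint (8,12) outside
  → clear

BLOCKED by obstacle 1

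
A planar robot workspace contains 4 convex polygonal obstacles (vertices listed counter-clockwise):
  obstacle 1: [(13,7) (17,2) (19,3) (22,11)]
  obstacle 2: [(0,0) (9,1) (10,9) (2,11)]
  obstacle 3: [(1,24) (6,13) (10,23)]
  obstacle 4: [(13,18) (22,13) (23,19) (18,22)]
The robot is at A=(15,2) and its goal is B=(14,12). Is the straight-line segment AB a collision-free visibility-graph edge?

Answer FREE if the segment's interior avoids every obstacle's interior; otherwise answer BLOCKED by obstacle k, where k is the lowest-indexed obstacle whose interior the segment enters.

BLOCKED by obstacle 1

Obstacle 1 [(13,7) (17,2) (19,3) (22,11)]:
  edge (13,7)–(17,2): crosses AB
  edge (17,2)–(19,3): clear
  edge (19,3)–(22,11): clear
  edge (22,11)–(13,7): crosses AB
  → BLOCKED
Obstacle 2 [(0,0) (9,1) (10,9) (2,11)]:
  edge (0,0)–(9,1): clear
  edge (9,1)–(10,9): clear
  edge (10,9)–(2,11): clear
  edge (2,11)–(0,0): clear
  midpoint (29/2,7) outside
  → clear
Obstacle 3 [(1,24) (6,13) (10,23)]:
  edge (1,24)–(6,13): clear
  edge (6,13)–(10,23): clear
  edge (10,23)–(1,24): clear
  midpoint (29/2,7) outside
  → clear
Obstacle 4 [(13,18) (22,13) (23,19) (18,22)]:
  edge (13,18)–(22,13): clear
  edge (22,13)–(23,19): clear
  edge (23,19)–(18,22): clear
  edge (18,22)–(13,18): clear
  midpoint (29/2,7) outside
  → clear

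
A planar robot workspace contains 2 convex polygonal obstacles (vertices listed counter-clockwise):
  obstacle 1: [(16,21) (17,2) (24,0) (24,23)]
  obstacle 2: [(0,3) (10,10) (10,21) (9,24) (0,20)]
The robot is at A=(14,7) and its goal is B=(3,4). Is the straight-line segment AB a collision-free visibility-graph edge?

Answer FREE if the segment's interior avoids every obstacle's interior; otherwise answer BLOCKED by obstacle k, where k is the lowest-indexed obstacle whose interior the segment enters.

Obstacle 1 [(16,21) (17,2) (24,0) (24,23)]:
  edge (16,21)–(17,2): clear
  edge (17,2)–(24,0): clear
  edge (24,0)–(24,23): clear
  edge (24,23)–(16,21): clear
  midpoint (17/2,11/2) outside
  → clear
Obstacle 2 [(0,3) (10,10) (10,21) (9,24) (0,20)]:
  edge (0,3)–(10,10): clear
  edge (10,10)–(10,21): clear
  edge (10,21)–(9,24): clear
  edge (9,24)–(0,20): clear
  edge (0,20)–(0,3): clear
  midpoint (17/2,11/2) outside
  → clear

FREE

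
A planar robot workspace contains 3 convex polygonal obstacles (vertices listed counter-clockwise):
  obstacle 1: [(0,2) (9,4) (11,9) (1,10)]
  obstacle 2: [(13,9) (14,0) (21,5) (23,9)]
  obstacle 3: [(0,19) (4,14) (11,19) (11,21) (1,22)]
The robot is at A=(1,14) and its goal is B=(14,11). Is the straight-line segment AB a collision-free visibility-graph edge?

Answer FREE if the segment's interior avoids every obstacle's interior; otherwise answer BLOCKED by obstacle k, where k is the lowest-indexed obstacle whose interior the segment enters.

Obstacle 1 [(0,2) (9,4) (11,9) (1,10)]:
  edge (0,2)–(9,4): clear
  edge (9,4)–(11,9): clear
  edge (11,9)–(1,10): clear
  edge (1,10)–(0,2): clear
  midpoint (15/2,25/2) outside
  → clear
Obstacle 2 [(13,9) (14,0) (21,5) (23,9)]:
  edge (13,9)–(14,0): clear
  edge (14,0)–(21,5): clear
  edge (21,5)–(23,9): clear
  edge (23,9)–(13,9): clear
  midpoint (15/2,25/2) outside
  → clear
Obstacle 3 [(0,19) (4,14) (11,19) (11,21) (1,22)]:
  edge (0,19)–(4,14): clear
  edge (4,14)–(11,19): clear
  edge (11,19)–(11,21): clear
  edge (11,21)–(1,22): clear
  edge (1,22)–(0,19): clear
  midpoint (15/2,25/2) outside
  → clear

FREE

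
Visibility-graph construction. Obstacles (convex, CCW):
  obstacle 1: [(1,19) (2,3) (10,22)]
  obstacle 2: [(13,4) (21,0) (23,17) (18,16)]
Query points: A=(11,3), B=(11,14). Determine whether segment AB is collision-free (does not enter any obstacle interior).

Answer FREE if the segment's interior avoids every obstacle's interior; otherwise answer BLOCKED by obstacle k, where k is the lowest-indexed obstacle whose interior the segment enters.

Obstacle 1 [(1,19) (2,3) (10,22)]:
  edge (1,19)–(2,3): clear
  edge (2,3)–(10,22): clear
  edge (10,22)–(1,19): clear
  midpoint (11,17/2) outside
  → clear
Obstacle 2 [(13,4) (21,0) (23,17) (18,16)]:
  edge (13,4)–(21,0): clear
  edge (21,0)–(23,17): clear
  edge (23,17)–(18,16): clear
  edge (18,16)–(13,4): clear
  midpoint (11,17/2) outside
  → clear

FREE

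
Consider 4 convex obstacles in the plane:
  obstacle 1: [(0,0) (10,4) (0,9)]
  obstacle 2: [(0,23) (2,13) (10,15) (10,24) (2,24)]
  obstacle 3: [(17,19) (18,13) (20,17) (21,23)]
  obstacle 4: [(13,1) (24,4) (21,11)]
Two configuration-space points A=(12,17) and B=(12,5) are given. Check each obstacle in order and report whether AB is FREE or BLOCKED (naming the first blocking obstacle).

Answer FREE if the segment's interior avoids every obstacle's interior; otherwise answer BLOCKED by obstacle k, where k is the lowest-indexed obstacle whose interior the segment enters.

FREE

Obstacle 1 [(0,0) (10,4) (0,9)]:
  edge (0,0)–(10,4): clear
  edge (10,4)–(0,9): clear
  edge (0,9)–(0,0): clear
  midpoint (12,11) outside
  → clear
Obstacle 2 [(0,23) (2,13) (10,15) (10,24) (2,24)]:
  edge (0,23)–(2,13): clear
  edge (2,13)–(10,15): clear
  edge (10,15)–(10,24): clear
  edge (10,24)–(2,24): clear
  edge (2,24)–(0,23): clear
  midpoint (12,11) outside
  → clear
Obstacle 3 [(17,19) (18,13) (20,17) (21,23)]:
  edge (17,19)–(18,13): clear
  edge (18,13)–(20,17): clear
  edge (20,17)–(21,23): clear
  edge (21,23)–(17,19): clear
  midpoint (12,11) outside
  → clear
Obstacle 4 [(13,1) (24,4) (21,11)]:
  edge (13,1)–(24,4): clear
  edge (24,4)–(21,11): clear
  edge (21,11)–(13,1): clear
  midpoint (12,11) outside
  → clear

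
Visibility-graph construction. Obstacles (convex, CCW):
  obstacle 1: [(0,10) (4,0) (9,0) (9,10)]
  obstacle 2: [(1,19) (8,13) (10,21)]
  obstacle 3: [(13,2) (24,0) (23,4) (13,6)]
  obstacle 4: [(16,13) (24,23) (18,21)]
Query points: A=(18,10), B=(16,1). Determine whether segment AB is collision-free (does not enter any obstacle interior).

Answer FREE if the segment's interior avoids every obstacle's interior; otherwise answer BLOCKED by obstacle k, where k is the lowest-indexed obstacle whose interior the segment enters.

BLOCKED by obstacle 3

Obstacle 1 [(0,10) (4,0) (9,0) (9,10)]:
  edge (0,10)–(4,0): clear
  edge (4,0)–(9,0): clear
  edge (9,0)–(9,10): clear
  edge (9,10)–(0,10): clear
  midpoint (17,11/2) outside
  → clear
Obstacle 2 [(1,19) (8,13) (10,21)]:
  edge (1,19)–(8,13): clear
  edge (8,13)–(10,21): clear
  edge (10,21)–(1,19): clear
  midpoint (17,11/2) outside
  → clear
Obstacle 3 [(13,2) (24,0) (23,4) (13,6)]:
  edge (13,2)–(24,0): crosses AB
  edge (24,0)–(23,4): clear
  edge (23,4)–(13,6): crosses AB
  edge (13,6)–(13,2): clear
  → BLOCKED
Obstacle 4 [(16,13) (24,23) (18,21)]:
  edge (16,13)–(24,23): clear
  edge (24,23)–(18,21): clear
  edge (18,21)–(16,13): clear
  midpoint (17,11/2) outside
  → clear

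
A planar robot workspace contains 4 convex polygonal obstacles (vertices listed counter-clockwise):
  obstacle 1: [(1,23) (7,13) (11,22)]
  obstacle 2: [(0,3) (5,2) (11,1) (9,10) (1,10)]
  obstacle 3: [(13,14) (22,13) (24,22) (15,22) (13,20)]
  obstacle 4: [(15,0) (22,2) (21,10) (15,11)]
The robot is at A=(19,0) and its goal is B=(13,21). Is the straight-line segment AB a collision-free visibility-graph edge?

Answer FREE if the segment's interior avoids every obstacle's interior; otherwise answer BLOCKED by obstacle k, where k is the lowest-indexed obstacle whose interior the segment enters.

Obstacle 1 [(1,23) (7,13) (11,22)]:
  edge (1,23)–(7,13): clear
  edge (7,13)–(11,22): clear
  edge (11,22)–(1,23): clear
  midpoint (16,21/2) outside
  → clear
Obstacle 2 [(0,3) (5,2) (11,1) (9,10) (1,10)]:
  edge (0,3)–(5,2): clear
  edge (5,2)–(11,1): clear
  edge (11,1)–(9,10): clear
  edge (9,10)–(1,10): clear
  edge (1,10)–(0,3): clear
  midpoint (16,21/2) outside
  → clear
Obstacle 3 [(13,14) (22,13) (24,22) (15,22) (13,20)]:
  edge (13,14)–(22,13): crosses AB
  edge (22,13)–(24,22): clear
  edge (24,22)–(15,22): clear
  edge (15,22)–(13,20): crosses AB
  edge (13,20)–(13,14): clear
  → BLOCKED
Obstacle 4 [(15,0) (22,2) (21,10) (15,11)]:
  edge (15,0)–(22,2): crosses AB
  edge (22,2)–(21,10): clear
  edge (21,10)–(15,11): crosses AB
  edge (15,11)–(15,0): clear
  → BLOCKED

BLOCKED by obstacle 3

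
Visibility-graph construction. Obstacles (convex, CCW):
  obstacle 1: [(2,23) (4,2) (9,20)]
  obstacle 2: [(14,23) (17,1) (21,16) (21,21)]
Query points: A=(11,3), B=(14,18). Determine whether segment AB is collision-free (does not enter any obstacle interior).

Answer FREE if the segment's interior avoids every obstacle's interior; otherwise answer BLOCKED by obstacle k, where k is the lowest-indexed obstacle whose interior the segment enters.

FREE

Obstacle 1 [(2,23) (4,2) (9,20)]:
  edge (2,23)–(4,2): clear
  edge (4,2)–(9,20): clear
  edge (9,20)–(2,23): clear
  midpoint (25/2,21/2) outside
  → clear
Obstacle 2 [(14,23) (17,1) (21,16) (21,21)]:
  edge (14,23)–(17,1): clear
  edge (17,1)–(21,16): clear
  edge (21,16)–(21,21): clear
  edge (21,21)–(14,23): clear
  midpoint (25/2,21/2) outside
  → clear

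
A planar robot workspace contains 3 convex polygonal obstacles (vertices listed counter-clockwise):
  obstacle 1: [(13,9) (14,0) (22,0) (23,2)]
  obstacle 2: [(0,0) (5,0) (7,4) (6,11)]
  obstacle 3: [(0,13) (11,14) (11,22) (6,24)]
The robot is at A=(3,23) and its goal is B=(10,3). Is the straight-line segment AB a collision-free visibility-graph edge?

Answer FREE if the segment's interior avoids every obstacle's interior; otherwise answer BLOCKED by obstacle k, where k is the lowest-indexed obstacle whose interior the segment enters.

BLOCKED by obstacle 3

Obstacle 1 [(13,9) (14,0) (22,0) (23,2)]:
  edge (13,9)–(14,0): clear
  edge (14,0)–(22,0): clear
  edge (22,0)–(23,2): clear
  edge (23,2)–(13,9): clear
  midpoint (13/2,13) outside
  → clear
Obstacle 2 [(0,0) (5,0) (7,4) (6,11)]:
  edge (0,0)–(5,0): clear
  edge (5,0)–(7,4): clear
  edge (7,4)–(6,11): clear
  edge (6,11)–(0,0): clear
  midpoint (13/2,13) outside
  → clear
Obstacle 3 [(0,13) (11,14) (11,22) (6,24)]:
  edge (0,13)–(11,14): crosses AB
  edge (11,14)–(11,22): clear
  edge (11,22)–(6,24): clear
  edge (6,24)–(0,13): crosses AB
  → BLOCKED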